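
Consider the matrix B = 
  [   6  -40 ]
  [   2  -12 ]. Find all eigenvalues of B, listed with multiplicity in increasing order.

-4, -2

Characteristic polynomial: p(t) = t^2 + 6t + 8 = (t + 2)(t + 4).
Roots (with multiplicity): -4, -2.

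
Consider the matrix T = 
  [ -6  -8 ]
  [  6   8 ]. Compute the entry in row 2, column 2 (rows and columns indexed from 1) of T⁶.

Characteristic polynomial: s^2 - 2s = s(s - 2), so the eigenvalues are 0, 2.
s=2: eigenvector (-1, 1).
s=0: eigenvector (4, -3).
P = [[-1, 4], [1, -3]], D = diag(2, 0), P⁻¹ = [[3, 4], [1, 1]].
T⁶ = P·diag(64, 0)·P⁻¹ = [[-192, -256], [192, 256]].
The requested entry is 256.

256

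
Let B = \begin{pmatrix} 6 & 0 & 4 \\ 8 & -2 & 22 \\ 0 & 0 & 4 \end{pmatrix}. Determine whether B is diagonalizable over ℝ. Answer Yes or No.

Yes

Characteristic polynomial: p(t) = t^3 - 8t^2 + 4t + 48 = (t - 6)(t - 4)(t + 2).
All 3 eigenvalues are distinct, so B is diagonalizable.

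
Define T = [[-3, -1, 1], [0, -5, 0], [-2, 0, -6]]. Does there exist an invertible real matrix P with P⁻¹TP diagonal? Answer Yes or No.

Characteristic polynomial: p(λ) = λ^3 + 14λ^2 + 65λ + 100 = (λ + 4)(λ + 5)^2.
λ = -5 has algebraic multiplicity 2; rank(T + 5I) = 2, so geometric multiplicity = 1.
Geometric multiplicity < algebraic multiplicity, so T is not diagonalizable.

No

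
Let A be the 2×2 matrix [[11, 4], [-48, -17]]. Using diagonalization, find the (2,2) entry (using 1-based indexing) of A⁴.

Characteristic polynomial: s^2 + 6s + 5 = (s + 1)(s + 5), so the eigenvalues are -5, -1.
s=-1: eigenvector (1, -3).
s=-5: eigenvector (-1, 4).
P = [[1, -1], [-3, 4]], D = diag(-1, -5), P⁻¹ = [[4, 1], [3, 1]].
A⁴ = P·diag(1, 625)·P⁻¹ = [[-1871, -624], [7488, 2497]].
The requested entry is 2497.

2497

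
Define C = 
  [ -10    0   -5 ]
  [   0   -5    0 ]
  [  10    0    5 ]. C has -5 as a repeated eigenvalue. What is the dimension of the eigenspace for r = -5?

2

C + 5I = [[-5, 0, -5], [0, 0, 0], [10, 0, 10]].
This matrix has rank 1, so its null space has dimension 3 − 1 = 2.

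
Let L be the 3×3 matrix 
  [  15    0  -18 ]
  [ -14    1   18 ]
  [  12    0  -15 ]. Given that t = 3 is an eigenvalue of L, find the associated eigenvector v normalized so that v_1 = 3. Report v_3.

2

L − 3I = [[12, 0, -18], [-14, -2, 18], [12, 0, -18]].
Solving (L − 3I)v = 0 gives the eigenspace spanned by (3, -3, 2).
With v_1 = 3, v = (3, -3, 2), so v_3 = 2.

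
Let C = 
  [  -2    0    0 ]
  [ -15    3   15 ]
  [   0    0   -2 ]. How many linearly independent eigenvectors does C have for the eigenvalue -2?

C + 2I = [[0, 0, 0], [-15, 5, 15], [0, 0, 0]].
This matrix has rank 1, so its null space has dimension 3 − 1 = 2.

2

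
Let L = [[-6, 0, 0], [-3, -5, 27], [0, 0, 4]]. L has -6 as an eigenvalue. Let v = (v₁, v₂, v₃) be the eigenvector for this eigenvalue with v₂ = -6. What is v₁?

-2

L + 6I = [[0, 0, 0], [-3, 1, 27], [0, 0, 10]].
Solving (L + 6I)v = 0 gives the eigenspace spanned by (-2, -6, 0).
With v₂ = -6, v = (-2, -6, 0), so v₁ = -2.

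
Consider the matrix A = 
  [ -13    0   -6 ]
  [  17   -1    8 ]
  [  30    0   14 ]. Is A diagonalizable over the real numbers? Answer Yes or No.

No

Characteristic polynomial: p(s) = s^3 - 3s - 2 = (s - 2)(s + 1)^2.
s = -1 has algebraic multiplicity 2; rank(A + 1I) = 2, so geometric multiplicity = 1.
Geometric multiplicity < algebraic multiplicity, so A is not diagonalizable.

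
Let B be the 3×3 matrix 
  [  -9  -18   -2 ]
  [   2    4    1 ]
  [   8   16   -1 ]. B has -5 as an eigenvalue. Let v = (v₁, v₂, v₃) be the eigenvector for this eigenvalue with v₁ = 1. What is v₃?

-2

B + 5I = [[-4, -18, -2], [2, 9, 1], [8, 16, 4]].
Solving (B + 5I)v = 0 gives the eigenspace spanned by (1, 0, -2).
With v₁ = 1, v = (1, 0, -2), so v₃ = -2.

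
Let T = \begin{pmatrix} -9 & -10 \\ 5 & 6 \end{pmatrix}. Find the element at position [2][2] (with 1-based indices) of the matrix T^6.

Characteristic polynomial: λ^2 + 3λ - 4 = (λ - 1)(λ + 4), so the eigenvalues are -4, 1.
λ=1: eigenvector (-1, 1).
λ=-4: eigenvector (-2, 1).
P = [[-1, -2], [1, 1]], D = diag(1, -4), P⁻¹ = [[1, 2], [-1, -1]].
T⁶ = P·diag(1, 4096)·P⁻¹ = [[8191, 8190], [-4095, -4094]].
The requested entry is -4094.

-4094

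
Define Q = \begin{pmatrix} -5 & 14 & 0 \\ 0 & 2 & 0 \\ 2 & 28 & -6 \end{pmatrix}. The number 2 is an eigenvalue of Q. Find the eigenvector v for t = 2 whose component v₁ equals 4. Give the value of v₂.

2

Q − 2I = [[-7, 14, 0], [0, 0, 0], [2, 28, -8]].
Solving (Q − 2I)v = 0 gives the eigenspace spanned by (4, 2, 8).
With v₁ = 4, v = (4, 2, 8), so v₂ = 2.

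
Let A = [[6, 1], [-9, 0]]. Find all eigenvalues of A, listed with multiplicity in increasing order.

Characteristic polynomial: p(s) = s^2 - 6s + 9 = (s - 3)^2.
Roots (with multiplicity): 3, 3.

3, 3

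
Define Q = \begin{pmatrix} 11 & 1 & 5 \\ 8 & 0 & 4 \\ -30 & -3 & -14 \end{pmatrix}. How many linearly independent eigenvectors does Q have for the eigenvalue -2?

Q + 2I = [[13, 1, 5], [8, 2, 4], [-30, -3, -12]].
This matrix has rank 2, so its null space has dimension 3 − 2 = 1.

1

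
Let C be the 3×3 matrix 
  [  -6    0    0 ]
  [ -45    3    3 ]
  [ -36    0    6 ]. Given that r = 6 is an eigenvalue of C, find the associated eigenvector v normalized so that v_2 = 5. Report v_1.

0

C − 6I = [[-12, 0, 0], [-45, -3, 3], [-36, 0, 0]].
Solving (C − 6I)v = 0 gives the eigenspace spanned by (0, 5, 5).
With v_2 = 5, v = (0, 5, 5), so v_1 = 0.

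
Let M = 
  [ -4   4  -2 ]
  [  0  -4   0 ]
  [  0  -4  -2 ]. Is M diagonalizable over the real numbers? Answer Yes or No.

Characteristic polynomial: p(r) = r^3 + 10r^2 + 32r + 32 = (r + 2)(r + 4)^2.
r = -4 has algebraic multiplicity 2; rank(M + 4I) = 1, so geometric multiplicity = 2.
Every eigenvalue has geometric = algebraic multiplicity, so M is diagonalizable.

Yes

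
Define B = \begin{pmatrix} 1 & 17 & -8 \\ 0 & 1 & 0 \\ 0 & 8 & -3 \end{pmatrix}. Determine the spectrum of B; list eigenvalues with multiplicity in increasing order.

-3, 1, 1

Characteristic polynomial: p(μ) = μ^3 + μ^2 - 5μ + 3 = (μ - 1)^2(μ + 3).
Roots (with multiplicity): -3, 1, 1.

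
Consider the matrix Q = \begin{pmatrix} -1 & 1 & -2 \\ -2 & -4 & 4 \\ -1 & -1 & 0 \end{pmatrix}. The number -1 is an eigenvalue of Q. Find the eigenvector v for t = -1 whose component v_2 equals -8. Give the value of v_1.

4

Q + 1I = [[0, 1, -2], [-2, -3, 4], [-1, -1, 1]].
Solving (Q + 1I)v = 0 gives the eigenspace spanned by (4, -8, -4).
With v_2 = -8, v = (4, -8, -4), so v_1 = 4.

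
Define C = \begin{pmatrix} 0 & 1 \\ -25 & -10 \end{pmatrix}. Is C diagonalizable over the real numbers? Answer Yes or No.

No

Characteristic polynomial: p(μ) = μ^2 + 10μ + 25 = (μ + 5)^2.
μ = -5 has algebraic multiplicity 2; rank(C + 5I) = 1, so geometric multiplicity = 1.
Geometric multiplicity < algebraic multiplicity, so C is not diagonalizable.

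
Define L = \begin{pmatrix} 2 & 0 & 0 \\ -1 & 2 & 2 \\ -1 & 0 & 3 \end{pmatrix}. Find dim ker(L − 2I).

1

L − 2I = [[0, 0, 0], [-1, 0, 2], [-1, 0, 1]].
This matrix has rank 2, so its null space has dimension 3 − 2 = 1.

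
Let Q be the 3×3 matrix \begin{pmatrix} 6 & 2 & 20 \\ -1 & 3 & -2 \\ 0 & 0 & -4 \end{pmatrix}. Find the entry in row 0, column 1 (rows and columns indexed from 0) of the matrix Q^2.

18

Characteristic polynomial: s^3 - 5s^2 - 16s + 80 = (s - 5)(s - 4)(s + 4), so the eigenvalues are -4, 4, 5.
s=5: eigenvector (2, -1, 0).
s=4: eigenvector (1, -1, 0).
s=-4: eigenvector (-2, 0, 1).
P = [[2, 1, -2], [-1, -1, 0], [0, 0, 1]], D = diag(5, 4, -4), P⁻¹ = [[1, 1, 2], [-1, -2, -2], [0, 0, 1]].
Q² = P·diag(25, 16, 16)·P⁻¹ = [[34, 18, 36], [-9, 7, -18], [0, 0, 16]].
The requested entry is 18.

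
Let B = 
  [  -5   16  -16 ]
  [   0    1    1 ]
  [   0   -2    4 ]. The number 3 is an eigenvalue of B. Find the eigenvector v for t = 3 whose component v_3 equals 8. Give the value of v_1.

-8

B − 3I = [[-8, 16, -16], [0, -2, 1], [0, -2, 1]].
Solving (B − 3I)v = 0 gives the eigenspace spanned by (-8, 4, 8).
With v_3 = 8, v = (-8, 4, 8), so v_1 = -8.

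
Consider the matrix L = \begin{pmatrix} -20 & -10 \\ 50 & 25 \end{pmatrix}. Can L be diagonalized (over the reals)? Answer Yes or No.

Yes

Characteristic polynomial: p(λ) = λ^2 - 5λ = λ(λ - 5).
All 2 eigenvalues are distinct, so L is diagonalizable.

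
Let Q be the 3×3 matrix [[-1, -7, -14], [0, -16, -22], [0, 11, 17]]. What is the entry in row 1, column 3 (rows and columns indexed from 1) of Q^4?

Characteristic polynomial: λ^3 - 31λ - 30 = (λ - 6)(λ + 1)(λ + 5), so the eigenvalues are -5, -1, 6.
λ=-1: eigenvector (1, 0, 0).
λ=-5: eigenvector (0, 2, -1).
λ=6: eigenvector (-1, -1, 1).
P = [[1, 0, -1], [0, 2, -1], [0, -1, 1]], D = diag(-1, -5, 6), P⁻¹ = [[1, 1, 2], [0, 1, 1], [0, 1, 2]].
Q⁴ = P·diag(1, 625, 1296)·P⁻¹ = [[1, -1295, -2590], [0, -46, -1342], [0, 671, 1967]].
The requested entry is -2590.

-2590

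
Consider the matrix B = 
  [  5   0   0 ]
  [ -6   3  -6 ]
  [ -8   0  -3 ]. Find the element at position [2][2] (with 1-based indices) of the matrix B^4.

Characteristic polynomial: t^3 - 5t^2 - 9t + 45 = (t - 5)(t - 3)(t + 3), so the eigenvalues are -3, 3, 5.
t=-3: eigenvector (0, 1, 1).
t=3: eigenvector (0, 1, 0).
t=5: eigenvector (1, 0, -1).
P = [[0, 0, 1], [1, 1, 0], [1, 0, -1]], D = diag(-3, 3, 5), P⁻¹ = [[1, 0, 1], [-1, 1, -1], [1, 0, 0]].
B⁴ = P·diag(81, 81, 625)·P⁻¹ = [[625, 0, 0], [0, 81, 0], [-544, 0, 81]].
The requested entry is 81.

81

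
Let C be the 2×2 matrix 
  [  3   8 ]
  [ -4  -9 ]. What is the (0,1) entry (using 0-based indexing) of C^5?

6248

Characteristic polynomial: t^2 + 6t + 5 = (t + 1)(t + 5), so the eigenvalues are -5, -1.
t=-5: eigenvector (-1, 1).
t=-1: eigenvector (-2, 1).
P = [[-1, -2], [1, 1]], D = diag(-5, -1), P⁻¹ = [[1, 2], [-1, -1]].
C⁵ = P·diag(-3125, -1)·P⁻¹ = [[3123, 6248], [-3124, -6249]].
The requested entry is 6248.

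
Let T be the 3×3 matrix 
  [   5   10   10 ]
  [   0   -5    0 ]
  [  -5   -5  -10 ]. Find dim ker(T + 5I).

T + 5I = [[10, 10, 10], [0, 0, 0], [-5, -5, -5]].
This matrix has rank 1, so its null space has dimension 3 − 1 = 2.

2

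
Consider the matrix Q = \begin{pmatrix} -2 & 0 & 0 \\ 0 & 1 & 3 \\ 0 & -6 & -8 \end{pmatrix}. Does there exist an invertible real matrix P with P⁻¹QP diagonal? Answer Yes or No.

Yes

Characteristic polynomial: p(r) = r^3 + 9r^2 + 24r + 20 = (r + 2)^2(r + 5).
r = -2 has algebraic multiplicity 2; rank(Q + 2I) = 1, so geometric multiplicity = 2.
Every eigenvalue has geometric = algebraic multiplicity, so Q is diagonalizable.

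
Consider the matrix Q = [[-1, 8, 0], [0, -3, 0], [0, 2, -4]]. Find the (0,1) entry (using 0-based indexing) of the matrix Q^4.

-320

Characteristic polynomial: t^3 + 8t^2 + 19t + 12 = (t + 1)(t + 3)(t + 4), so the eigenvalues are -4, -3, -1.
t=-1: eigenvector (1, 0, 0).
t=-3: eigenvector (-4, 1, 2).
t=-4: eigenvector (0, 0, 1).
P = [[1, -4, 0], [0, 1, 0], [0, 2, 1]], D = diag(-1, -3, -4), P⁻¹ = [[1, 4, 0], [0, 1, 0], [0, -2, 1]].
Q⁴ = P·diag(1, 81, 256)·P⁻¹ = [[1, -320, 0], [0, 81, 0], [0, -350, 256]].
The requested entry is -320.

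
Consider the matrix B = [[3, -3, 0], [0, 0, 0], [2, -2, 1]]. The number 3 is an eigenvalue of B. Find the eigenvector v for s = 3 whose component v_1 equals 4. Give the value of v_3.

B − 3I = [[0, -3, 0], [0, -3, 0], [2, -2, -2]].
Solving (B − 3I)v = 0 gives the eigenspace spanned by (4, 0, 4).
With v_1 = 4, v = (4, 0, 4), so v_3 = 4.

4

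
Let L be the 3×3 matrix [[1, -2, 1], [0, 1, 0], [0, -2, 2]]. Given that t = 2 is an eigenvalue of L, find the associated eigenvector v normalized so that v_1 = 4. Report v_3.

4

L − 2I = [[-1, -2, 1], [0, -1, 0], [0, -2, 0]].
Solving (L − 2I)v = 0 gives the eigenspace spanned by (4, 0, 4).
With v_1 = 4, v = (4, 0, 4), so v_3 = 4.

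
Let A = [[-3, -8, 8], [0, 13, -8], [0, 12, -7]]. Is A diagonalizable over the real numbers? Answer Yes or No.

Characteristic polynomial: p(μ) = μ^3 - 3μ^2 - 13μ + 15 = (μ - 5)(μ - 1)(μ + 3).
All 3 eigenvalues are distinct, so A is diagonalizable.

Yes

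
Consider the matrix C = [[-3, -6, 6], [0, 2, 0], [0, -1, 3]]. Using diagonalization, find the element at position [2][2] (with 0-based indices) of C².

Characteristic polynomial: s^3 - 2s^2 - 9s + 18 = (s - 3)(s - 2)(s + 3), so the eigenvalues are -3, 2, 3.
s=3: eigenvector (-1, 0, -1).
s=-3: eigenvector (1, 0, 0).
s=2: eigenvector (0, 1, 1).
P = [[-1, 1, 0], [0, 0, 1], [-1, 0, 1]], D = diag(3, -3, 2), P⁻¹ = [[0, 1, -1], [1, 1, -1], [0, 1, 0]].
C² = P·diag(9, 9, 4)·P⁻¹ = [[9, 0, 0], [0, 4, 0], [0, -5, 9]].
The requested entry is 9.

9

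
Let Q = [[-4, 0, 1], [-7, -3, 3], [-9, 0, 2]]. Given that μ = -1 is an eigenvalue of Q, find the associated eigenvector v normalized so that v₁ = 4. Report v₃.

Q + 1I = [[-3, 0, 1], [-7, -2, 3], [-9, 0, 3]].
Solving (Q + 1I)v = 0 gives the eigenspace spanned by (4, 4, 12).
With v₁ = 4, v = (4, 4, 12), so v₃ = 12.

12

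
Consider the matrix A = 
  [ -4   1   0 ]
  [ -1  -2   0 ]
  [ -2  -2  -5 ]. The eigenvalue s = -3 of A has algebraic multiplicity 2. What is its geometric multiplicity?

1

A + 3I = [[-1, 1, 0], [-1, 1, 0], [-2, -2, -2]].
This matrix has rank 2, so its null space has dimension 3 − 2 = 1.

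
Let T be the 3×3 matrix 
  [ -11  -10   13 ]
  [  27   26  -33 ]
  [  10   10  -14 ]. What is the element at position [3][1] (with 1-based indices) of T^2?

20

Characteristic polynomial: r^3 - r^2 - 26r - 24 = (r - 6)(r + 1)(r + 4), so the eigenvalues are -4, -1, 6.
r=-4: eigenvector (-1, 2, 1).
r=6: eigenvector (-1, 3, 1).
r=-1: eigenvector (1, -1, 0).
P = [[-1, -1, 1], [2, 3, -1], [1, 1, 0]], D = diag(-4, 6, -1), P⁻¹ = [[-1, -1, 2], [1, 1, -1], [1, 0, 1]].
T² = P·diag(16, 36, 1)·P⁻¹ = [[-19, -20, 5], [75, 76, -45], [20, 20, -4]].
The requested entry is 20.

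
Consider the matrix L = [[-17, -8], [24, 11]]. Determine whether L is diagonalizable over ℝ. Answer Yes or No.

Yes

Characteristic polynomial: p(t) = t^2 + 6t + 5 = (t + 1)(t + 5).
All 2 eigenvalues are distinct, so L is diagonalizable.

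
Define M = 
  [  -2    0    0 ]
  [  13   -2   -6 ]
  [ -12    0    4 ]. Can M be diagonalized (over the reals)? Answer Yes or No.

Characteristic polynomial: p(μ) = μ^3 - 12μ - 16 = (μ - 4)(μ + 2)^2.
μ = -2 has algebraic multiplicity 2; rank(M + 2I) = 2, so geometric multiplicity = 1.
Geometric multiplicity < algebraic multiplicity, so M is not diagonalizable.

No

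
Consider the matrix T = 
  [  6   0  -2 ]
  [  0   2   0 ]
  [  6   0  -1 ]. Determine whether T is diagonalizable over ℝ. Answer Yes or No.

Characteristic polynomial: p(λ) = λ^3 - 7λ^2 + 16λ - 12 = (λ - 3)(λ - 2)^2.
λ = 2 has algebraic multiplicity 2; rank(T − 2I) = 1, so geometric multiplicity = 2.
Every eigenvalue has geometric = algebraic multiplicity, so T is diagonalizable.

Yes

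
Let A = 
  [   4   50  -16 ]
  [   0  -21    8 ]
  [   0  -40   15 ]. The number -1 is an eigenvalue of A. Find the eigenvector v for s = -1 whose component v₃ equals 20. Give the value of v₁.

-16

A + 1I = [[5, 50, -16], [0, -20, 8], [0, -40, 16]].
Solving (A + 1I)v = 0 gives the eigenspace spanned by (-16, 8, 20).
With v₃ = 20, v = (-16, 8, 20), so v₁ = -16.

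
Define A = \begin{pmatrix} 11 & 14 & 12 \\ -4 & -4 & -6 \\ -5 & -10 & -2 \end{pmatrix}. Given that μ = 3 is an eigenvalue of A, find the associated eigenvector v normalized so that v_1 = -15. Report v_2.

6

A − 3I = [[8, 14, 12], [-4, -7, -6], [-5, -10, -5]].
Solving (A − 3I)v = 0 gives the eigenspace spanned by (-15, 6, 3).
With v_1 = -15, v = (-15, 6, 3), so v_2 = 6.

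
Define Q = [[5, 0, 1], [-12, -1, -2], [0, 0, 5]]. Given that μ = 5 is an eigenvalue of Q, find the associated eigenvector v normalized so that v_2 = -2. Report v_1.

1

Q − 5I = [[0, 0, 1], [-12, -6, -2], [0, 0, 0]].
Solving (Q − 5I)v = 0 gives the eigenspace spanned by (1, -2, 0).
With v_2 = -2, v = (1, -2, 0), so v_1 = 1.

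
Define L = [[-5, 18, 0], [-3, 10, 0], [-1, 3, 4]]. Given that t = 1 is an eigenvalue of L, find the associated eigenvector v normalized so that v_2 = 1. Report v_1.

L − 1I = [[-6, 18, 0], [-3, 9, 0], [-1, 3, 3]].
Solving (L − 1I)v = 0 gives the eigenspace spanned by (3, 1, 0).
With v_2 = 1, v = (3, 1, 0), so v_1 = 3.

3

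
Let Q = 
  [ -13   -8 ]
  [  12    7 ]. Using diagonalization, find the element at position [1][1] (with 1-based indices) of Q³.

Characteristic polynomial: λ^2 + 6λ + 5 = (λ + 1)(λ + 5), so the eigenvalues are -5, -1.
λ=-1: eigenvector (-2, 3).
λ=-5: eigenvector (-1, 1).
P = [[-2, -1], [3, 1]], D = diag(-1, -5), P⁻¹ = [[1, 1], [-3, -2]].
Q³ = P·diag(-1, -125)·P⁻¹ = [[-373, -248], [372, 247]].
The requested entry is -373.

-373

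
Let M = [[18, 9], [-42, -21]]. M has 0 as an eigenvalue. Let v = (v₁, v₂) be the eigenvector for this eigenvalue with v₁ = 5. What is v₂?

-10

M = [[18, 9], [-42, -21]].
Solving (M)v = 0 gives the eigenspace spanned by (5, -10).
With v₁ = 5, v = (5, -10), so v₂ = -10.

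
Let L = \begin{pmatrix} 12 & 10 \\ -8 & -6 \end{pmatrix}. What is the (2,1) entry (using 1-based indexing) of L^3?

-224

Characteristic polynomial: r^2 - 6r + 8 = (r - 4)(r - 2), so the eigenvalues are 2, 4.
r=4: eigenvector (5, -4).
r=2: eigenvector (-1, 1).
P = [[5, -1], [-4, 1]], D = diag(4, 2), P⁻¹ = [[1, 1], [4, 5]].
L³ = P·diag(64, 8)·P⁻¹ = [[288, 280], [-224, -216]].
The requested entry is -224.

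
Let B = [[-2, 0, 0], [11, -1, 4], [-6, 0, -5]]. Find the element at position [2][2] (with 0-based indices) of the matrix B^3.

-125

Characteristic polynomial: s^3 + 8s^2 + 17s + 10 = (s + 1)(s + 2)(s + 5), so the eigenvalues are -5, -2, -1.
s=-5: eigenvector (0, -1, 1).
s=-1: eigenvector (0, 1, 0).
s=-2: eigenvector (1, -3, -2).
P = [[0, 0, 1], [-1, 1, -3], [1, 0, -2]], D = diag(-5, -1, -2), P⁻¹ = [[2, 0, 1], [5, 1, 1], [1, 0, 0]].
B³ = P·diag(-125, -1, -8)·P⁻¹ = [[-8, 0, 0], [269, -1, 124], [-234, 0, -125]].
The requested entry is -125.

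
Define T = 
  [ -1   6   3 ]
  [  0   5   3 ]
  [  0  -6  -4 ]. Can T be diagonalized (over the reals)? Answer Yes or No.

Characteristic polynomial: p(s) = s^3 - 3s - 2 = (s - 2)(s + 1)^2.
s = -1 has algebraic multiplicity 2; rank(T + 1I) = 1, so geometric multiplicity = 2.
Every eigenvalue has geometric = algebraic multiplicity, so T is diagonalizable.

Yes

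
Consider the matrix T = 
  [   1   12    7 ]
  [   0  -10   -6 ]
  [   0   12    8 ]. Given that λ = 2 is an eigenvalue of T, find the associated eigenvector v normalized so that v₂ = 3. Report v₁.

-6

T − 2I = [[-1, 12, 7], [0, -12, -6], [0, 12, 6]].
Solving (T − 2I)v = 0 gives the eigenspace spanned by (-6, 3, -6).
With v₂ = 3, v = (-6, 3, -6), so v₁ = -6.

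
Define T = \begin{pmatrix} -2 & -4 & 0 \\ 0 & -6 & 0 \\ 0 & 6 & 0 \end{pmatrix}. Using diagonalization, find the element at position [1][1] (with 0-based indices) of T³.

-216

Characteristic polynomial: μ^3 + 8μ^2 + 12μ = μ(μ + 2)(μ + 6), so the eigenvalues are -6, -2, 0.
μ=-6: eigenvector (1, 1, -1).
μ=-2: eigenvector (1, 0, 0).
μ=0: eigenvector (0, 0, 1).
P = [[1, 1, 0], [1, 0, 0], [-1, 0, 1]], D = diag(-6, -2, 0), P⁻¹ = [[0, 1, 0], [1, -1, 0], [0, 1, 1]].
T³ = P·diag(-216, -8, 0)·P⁻¹ = [[-8, -208, 0], [0, -216, 0], [0, 216, 0]].
The requested entry is -216.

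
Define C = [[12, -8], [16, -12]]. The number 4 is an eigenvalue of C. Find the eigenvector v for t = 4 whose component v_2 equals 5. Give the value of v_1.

C − 4I = [[8, -8], [16, -16]].
Solving (C − 4I)v = 0 gives the eigenspace spanned by (5, 5).
With v_2 = 5, v = (5, 5), so v_1 = 5.

5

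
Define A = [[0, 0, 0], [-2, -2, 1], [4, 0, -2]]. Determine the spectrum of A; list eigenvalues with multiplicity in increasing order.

-2, -2, 0

Characteristic polynomial: p(s) = s^3 + 4s^2 + 4s = s(s + 2)^2.
Roots (with multiplicity): -2, -2, 0.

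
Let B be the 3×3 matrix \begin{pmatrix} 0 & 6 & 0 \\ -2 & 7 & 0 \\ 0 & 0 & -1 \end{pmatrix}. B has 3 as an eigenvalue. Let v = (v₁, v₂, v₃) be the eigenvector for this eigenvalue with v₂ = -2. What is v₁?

-4

B − 3I = [[-3, 6, 0], [-2, 4, 0], [0, 0, -4]].
Solving (B − 3I)v = 0 gives the eigenspace spanned by (-4, -2, 0).
With v₂ = -2, v = (-4, -2, 0), so v₁ = -4.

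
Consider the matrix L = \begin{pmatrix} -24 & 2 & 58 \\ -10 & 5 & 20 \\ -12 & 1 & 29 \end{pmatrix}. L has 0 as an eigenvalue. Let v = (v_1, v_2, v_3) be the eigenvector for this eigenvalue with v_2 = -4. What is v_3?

L = [[-24, 2, 58], [-10, 5, 20], [-12, 1, 29]].
Solving (L)v = 0 gives the eigenspace spanned by (-10, -4, -4).
With v_2 = -4, v = (-10, -4, -4), so v_3 = -4.

-4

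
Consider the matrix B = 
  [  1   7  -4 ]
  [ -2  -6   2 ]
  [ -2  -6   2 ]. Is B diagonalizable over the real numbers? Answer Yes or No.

Yes

Characteristic polynomial: p(t) = t^3 + 3t^2 + 2t = t(t + 1)(t + 2).
All 3 eigenvalues are distinct, so B is diagonalizable.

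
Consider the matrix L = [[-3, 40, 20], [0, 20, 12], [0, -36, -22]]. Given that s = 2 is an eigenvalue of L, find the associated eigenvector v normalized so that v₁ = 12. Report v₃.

L − 2I = [[-5, 40, 20], [0, 18, 12], [0, -36, -24]].
Solving (L − 2I)v = 0 gives the eigenspace spanned by (12, 6, -9).
With v₁ = 12, v = (12, 6, -9), so v₃ = -9.

-9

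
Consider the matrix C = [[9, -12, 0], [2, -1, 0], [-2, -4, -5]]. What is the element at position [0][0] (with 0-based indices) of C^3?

Characteristic polynomial: λ^3 - 3λ^2 - 25λ + 75 = (λ - 5)(λ - 3)(λ + 5), so the eigenvalues are -5, 3, 5.
λ=5: eigenvector (3, 1, -1).
λ=-5: eigenvector (0, 0, 1).
λ=3: eigenvector (2, 1, -1).
P = [[3, 0, 2], [1, 0, 1], [-1, 1, -1]], D = diag(5, -5, 3), P⁻¹ = [[1, -2, 0], [0, 1, 1], [-1, 3, 0]].
C³ = P·diag(125, -125, 27)·P⁻¹ = [[321, -588, 0], [98, -169, 0], [-98, 44, -125]].
The requested entry is 321.

321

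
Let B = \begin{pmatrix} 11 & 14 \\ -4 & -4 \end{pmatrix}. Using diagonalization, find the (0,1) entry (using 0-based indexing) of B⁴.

2450

Characteristic polynomial: t^2 - 7t + 12 = (t - 4)(t - 3), so the eigenvalues are 3, 4.
t=3: eigenvector (-7, 4).
t=4: eigenvector (-2, 1).
P = [[-7, -2], [4, 1]], D = diag(3, 4), P⁻¹ = [[1, 2], [-4, -7]].
B⁴ = P·diag(81, 256)·P⁻¹ = [[1481, 2450], [-700, -1144]].
The requested entry is 2450.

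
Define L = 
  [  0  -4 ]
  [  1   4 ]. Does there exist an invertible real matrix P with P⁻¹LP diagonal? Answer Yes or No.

Characteristic polynomial: p(r) = r^2 - 4r + 4 = (r - 2)^2.
r = 2 has algebraic multiplicity 2; rank(L − 2I) = 1, so geometric multiplicity = 1.
Geometric multiplicity < algebraic multiplicity, so L is not diagonalizable.

No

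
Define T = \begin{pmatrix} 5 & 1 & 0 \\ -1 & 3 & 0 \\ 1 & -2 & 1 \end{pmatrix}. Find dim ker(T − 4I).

1

T − 4I = [[1, 1, 0], [-1, -1, 0], [1, -2, -3]].
This matrix has rank 2, so its null space has dimension 3 − 2 = 1.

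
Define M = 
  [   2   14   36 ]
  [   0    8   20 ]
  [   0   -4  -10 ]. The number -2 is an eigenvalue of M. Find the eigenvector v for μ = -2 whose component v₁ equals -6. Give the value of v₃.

M + 2I = [[4, 14, 36], [0, 10, 20], [0, -4, -8]].
Solving (M + 2I)v = 0 gives the eigenspace spanned by (-6, -6, 3).
With v₁ = -6, v = (-6, -6, 3), so v₃ = 3.

3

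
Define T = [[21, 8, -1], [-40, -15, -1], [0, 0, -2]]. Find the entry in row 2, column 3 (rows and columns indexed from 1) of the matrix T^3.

Characteristic polynomial: μ^3 - 4μ^2 - 7μ + 10 = (μ - 5)(μ - 1)(μ + 2), so the eigenvalues are -2, 1, 5.
μ=5: eigenvector (1, -2, 0).
μ=1: eigenvector (-2, 5, 0).
μ=-2: eigenvector (-1, 3, 1).
P = [[1, -2, -1], [-2, 5, 3], [0, 0, 1]], D = diag(5, 1, -2), P⁻¹ = [[5, 2, -1], [2, 1, -1], [0, 0, 1]].
T³ = P·diag(125, 1, -8)·P⁻¹ = [[621, 248, -115], [-1240, -495, 221], [0, 0, -8]].
The requested entry is 221.

221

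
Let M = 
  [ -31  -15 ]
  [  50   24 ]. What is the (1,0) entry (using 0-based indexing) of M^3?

Characteristic polynomial: s^2 + 7s + 6 = (s + 1)(s + 6), so the eigenvalues are -6, -1.
s=-1: eigenvector (1, -2).
s=-6: eigenvector (3, -5).
P = [[1, 3], [-2, -5]], D = diag(-1, -6), P⁻¹ = [[-5, -3], [2, 1]].
M³ = P·diag(-1, -216)·P⁻¹ = [[-1291, -645], [2150, 1074]].
The requested entry is 2150.

2150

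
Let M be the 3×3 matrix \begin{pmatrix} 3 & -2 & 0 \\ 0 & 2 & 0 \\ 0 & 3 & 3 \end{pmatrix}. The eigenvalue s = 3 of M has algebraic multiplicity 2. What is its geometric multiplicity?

M − 3I = [[0, -2, 0], [0, -1, 0], [0, 3, 0]].
This matrix has rank 1, so its null space has dimension 3 − 1 = 2.

2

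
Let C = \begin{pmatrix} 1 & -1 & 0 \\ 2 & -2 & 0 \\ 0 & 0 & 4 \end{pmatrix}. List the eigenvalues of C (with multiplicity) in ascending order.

-1, 0, 4

Characteristic polynomial: p(t) = t^3 - 3t^2 - 4t = t(t - 4)(t + 1).
Roots (with multiplicity): -1, 0, 4.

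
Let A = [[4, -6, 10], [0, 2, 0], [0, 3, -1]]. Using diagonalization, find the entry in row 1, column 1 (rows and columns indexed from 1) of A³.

64

Characteristic polynomial: s^3 - 5s^2 + 2s + 8 = (s - 4)(s - 2)(s + 1), so the eigenvalues are -1, 2, 4.
s=2: eigenvector (-2, 1, 1).
s=4: eigenvector (1, 0, 0).
s=-1: eigenvector (-2, 0, 1).
P = [[-2, 1, -2], [1, 0, 0], [1, 0, 1]], D = diag(2, 4, -1), P⁻¹ = [[0, 1, 0], [1, 0, 2], [0, -1, 1]].
A³ = P·diag(8, 64, -1)·P⁻¹ = [[64, -18, 130], [0, 8, 0], [0, 9, -1]].
The requested entry is 64.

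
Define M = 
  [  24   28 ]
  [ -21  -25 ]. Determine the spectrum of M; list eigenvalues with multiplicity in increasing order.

Characteristic polynomial: p(r) = r^2 + r - 12 = (r - 3)(r + 4).
Roots (with multiplicity): -4, 3.

-4, 3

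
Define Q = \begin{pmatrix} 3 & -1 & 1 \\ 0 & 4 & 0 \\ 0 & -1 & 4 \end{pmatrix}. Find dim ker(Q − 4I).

1

Q − 4I = [[-1, -1, 1], [0, 0, 0], [0, -1, 0]].
This matrix has rank 2, so its null space has dimension 3 − 2 = 1.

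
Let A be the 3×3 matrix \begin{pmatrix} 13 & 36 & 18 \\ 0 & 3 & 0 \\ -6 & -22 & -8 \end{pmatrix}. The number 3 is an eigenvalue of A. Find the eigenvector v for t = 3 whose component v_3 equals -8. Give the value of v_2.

A − 3I = [[10, 36, 18], [0, 0, 0], [-6, -22, -11]].
Solving (A − 3I)v = 0 gives the eigenspace spanned by (0, 4, -8).
With v_3 = -8, v = (0, 4, -8), so v_2 = 4.

4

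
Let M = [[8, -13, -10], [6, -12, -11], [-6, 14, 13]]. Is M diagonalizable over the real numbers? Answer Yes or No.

Characteristic polynomial: p(r) = r^3 - 9r^2 + 24r - 20 = (r - 5)(r - 2)^2.
r = 2 has algebraic multiplicity 2; rank(M − 2I) = 2, so geometric multiplicity = 1.
Geometric multiplicity < algebraic multiplicity, so M is not diagonalizable.

No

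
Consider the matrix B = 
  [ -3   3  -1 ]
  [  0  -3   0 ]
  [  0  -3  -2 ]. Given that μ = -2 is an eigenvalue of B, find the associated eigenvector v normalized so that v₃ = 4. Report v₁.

-4

B + 2I = [[-1, 3, -1], [0, -1, 0], [0, -3, 0]].
Solving (B + 2I)v = 0 gives the eigenspace spanned by (-4, 0, 4).
With v₃ = 4, v = (-4, 0, 4), so v₁ = -4.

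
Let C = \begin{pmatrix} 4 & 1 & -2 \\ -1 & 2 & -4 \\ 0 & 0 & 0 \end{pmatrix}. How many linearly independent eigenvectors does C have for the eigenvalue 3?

C − 3I = [[1, 1, -2], [-1, -1, -4], [0, 0, -3]].
This matrix has rank 2, so its null space has dimension 3 − 2 = 1.

1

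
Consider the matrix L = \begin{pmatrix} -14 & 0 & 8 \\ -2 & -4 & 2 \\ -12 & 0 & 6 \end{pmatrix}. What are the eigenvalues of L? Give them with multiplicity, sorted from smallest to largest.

-6, -4, -2

Characteristic polynomial: p(r) = r^3 + 12r^2 + 44r + 48 = (r + 2)(r + 4)(r + 6).
Roots (with multiplicity): -6, -4, -2.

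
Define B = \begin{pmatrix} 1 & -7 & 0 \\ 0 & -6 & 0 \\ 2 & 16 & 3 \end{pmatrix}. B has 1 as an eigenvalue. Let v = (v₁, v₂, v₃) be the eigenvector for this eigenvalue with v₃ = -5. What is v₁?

B − 1I = [[0, -7, 0], [0, -7, 0], [2, 16, 2]].
Solving (B − 1I)v = 0 gives the eigenspace spanned by (5, 0, -5).
With v₃ = -5, v = (5, 0, -5), so v₁ = 5.

5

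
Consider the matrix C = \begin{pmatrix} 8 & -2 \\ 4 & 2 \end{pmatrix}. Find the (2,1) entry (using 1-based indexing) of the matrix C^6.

85120

Characteristic polynomial: t^2 - 10t + 24 = (t - 6)(t - 4), so the eigenvalues are 4, 6.
t=6: eigenvector (1, 1).
t=4: eigenvector (-1, -2).
P = [[1, -1], [1, -2]], D = diag(6, 4), P⁻¹ = [[2, -1], [1, -1]].
C⁶ = P·diag(46656, 4096)·P⁻¹ = [[89216, -42560], [85120, -38464]].
The requested entry is 85120.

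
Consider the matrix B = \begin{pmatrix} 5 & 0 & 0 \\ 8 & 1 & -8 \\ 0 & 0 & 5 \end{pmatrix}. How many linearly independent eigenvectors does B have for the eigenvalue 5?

2

B − 5I = [[0, 0, 0], [8, -4, -8], [0, 0, 0]].
This matrix has rank 1, so its null space has dimension 3 − 1 = 2.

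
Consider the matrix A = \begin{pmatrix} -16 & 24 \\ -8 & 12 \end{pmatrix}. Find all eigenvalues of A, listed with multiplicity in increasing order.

Characteristic polynomial: p(t) = t^2 + 4t = t(t + 4).
Roots (with multiplicity): -4, 0.

-4, 0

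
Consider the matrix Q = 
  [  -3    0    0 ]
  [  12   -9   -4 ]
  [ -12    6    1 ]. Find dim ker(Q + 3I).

2

Q + 3I = [[0, 0, 0], [12, -6, -4], [-12, 6, 4]].
This matrix has rank 1, so its null space has dimension 3 − 1 = 2.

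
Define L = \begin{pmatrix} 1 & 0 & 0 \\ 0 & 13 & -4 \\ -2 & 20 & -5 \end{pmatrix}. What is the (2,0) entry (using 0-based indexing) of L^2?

8

Characteristic polynomial: s^3 - 9s^2 + 23s - 15 = (s - 5)(s - 3)(s - 1), so the eigenvalues are 1, 3, 5.
s=1: eigenvector (1, 1, 3).
s=3: eigenvector (0, 2, 5).
s=5: eigenvector (0, 1, 2).
P = [[1, 0, 0], [1, 2, 1], [3, 5, 2]], D = diag(1, 3, 5), P⁻¹ = [[1, 0, 0], [-1, -2, 1], [1, 5, -2]].
L² = P·diag(1, 9, 25)·P⁻¹ = [[1, 0, 0], [8, 89, -32], [8, 160, -55]].
The requested entry is 8.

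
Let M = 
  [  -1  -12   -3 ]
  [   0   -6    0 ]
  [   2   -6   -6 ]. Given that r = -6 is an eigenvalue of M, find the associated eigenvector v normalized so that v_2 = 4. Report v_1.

12

M + 6I = [[5, -12, -3], [0, 0, 0], [2, -6, 0]].
Solving (M + 6I)v = 0 gives the eigenspace spanned by (12, 4, 4).
With v_2 = 4, v = (12, 4, 4), so v_1 = 12.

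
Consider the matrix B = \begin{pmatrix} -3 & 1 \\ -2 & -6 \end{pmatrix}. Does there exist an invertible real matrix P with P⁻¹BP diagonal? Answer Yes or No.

Characteristic polynomial: p(λ) = λ^2 + 9λ + 20 = (λ + 4)(λ + 5).
All 2 eigenvalues are distinct, so B is diagonalizable.

Yes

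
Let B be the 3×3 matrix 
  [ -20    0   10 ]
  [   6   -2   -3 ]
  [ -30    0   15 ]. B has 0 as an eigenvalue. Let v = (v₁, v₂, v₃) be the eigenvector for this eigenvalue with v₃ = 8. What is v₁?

4

B = [[-20, 0, 10], [6, -2, -3], [-30, 0, 15]].
Solving (B)v = 0 gives the eigenspace spanned by (4, 0, 8).
With v₃ = 8, v = (4, 0, 8), so v₁ = 4.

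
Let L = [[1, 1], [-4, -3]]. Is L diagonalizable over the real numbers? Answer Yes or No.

No

Characteristic polynomial: p(t) = t^2 + 2t + 1 = (t + 1)^2.
t = -1 has algebraic multiplicity 2; rank(L + 1I) = 1, so geometric multiplicity = 1.
Geometric multiplicity < algebraic multiplicity, so L is not diagonalizable.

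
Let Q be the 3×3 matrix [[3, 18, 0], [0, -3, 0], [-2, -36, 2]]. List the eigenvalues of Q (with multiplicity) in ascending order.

-3, 2, 3

Characteristic polynomial: p(r) = r^3 - 2r^2 - 9r + 18 = (r - 3)(r - 2)(r + 3).
Roots (with multiplicity): -3, 2, 3.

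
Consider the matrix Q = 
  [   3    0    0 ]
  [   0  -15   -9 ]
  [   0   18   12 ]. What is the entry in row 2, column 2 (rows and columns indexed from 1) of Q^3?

Characteristic polynomial: t^3 - 27t + 54 = (t - 3)^2(t + 6), so the eigenvalues are -6, 3, 3.
t=3: eigenvector (1, 0, 0).
t=3: eigenvector (0, -1, 2).
t=-6: eigenvector (0, -1, 1).
P = [[1, 0, 0], [0, -1, -1], [0, 2, 1]], D = diag(3, 3, -6), P⁻¹ = [[1, 0, 0], [0, 1, 1], [0, -2, -1]].
Q³ = P·diag(27, 27, -216)·P⁻¹ = [[27, 0, 0], [0, -459, -243], [0, 486, 270]].
The requested entry is -459.

-459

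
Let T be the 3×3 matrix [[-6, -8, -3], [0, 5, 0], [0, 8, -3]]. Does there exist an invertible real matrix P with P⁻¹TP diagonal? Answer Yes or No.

Yes

Characteristic polynomial: p(λ) = λ^3 + 4λ^2 - 27λ - 90 = (λ - 5)(λ + 3)(λ + 6).
All 3 eigenvalues are distinct, so T is diagonalizable.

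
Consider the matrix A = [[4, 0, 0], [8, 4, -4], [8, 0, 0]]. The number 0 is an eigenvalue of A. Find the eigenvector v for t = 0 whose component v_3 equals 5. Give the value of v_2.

5

A = [[4, 0, 0], [8, 4, -4], [8, 0, 0]].
Solving (A)v = 0 gives the eigenspace spanned by (0, 5, 5).
With v_3 = 5, v = (0, 5, 5), so v_2 = 5.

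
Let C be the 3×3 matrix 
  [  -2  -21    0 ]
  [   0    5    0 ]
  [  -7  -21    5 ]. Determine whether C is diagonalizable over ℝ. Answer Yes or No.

Yes

Characteristic polynomial: p(μ) = μ^3 - 8μ^2 + 5μ + 50 = (μ - 5)^2(μ + 2).
μ = 5 has algebraic multiplicity 2; rank(C − 5I) = 1, so geometric multiplicity = 2.
Every eigenvalue has geometric = algebraic multiplicity, so C is diagonalizable.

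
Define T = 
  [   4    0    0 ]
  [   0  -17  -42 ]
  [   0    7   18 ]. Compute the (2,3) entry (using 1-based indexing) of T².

-42

Characteristic polynomial: λ^3 - 5λ^2 - 8λ + 48 = (λ - 4)^2(λ + 3), so the eigenvalues are -3, 4, 4.
λ=4: eigenvector (1, 0, 0).
λ=-3: eigenvector (0, 3, -1).
λ=4: eigenvector (0, -2, 1).
P = [[1, 0, 0], [0, 3, -2], [0, -1, 1]], D = diag(4, -3, 4), P⁻¹ = [[1, 0, 0], [0, 1, 2], [0, 1, 3]].
T² = P·diag(16, 9, 16)·P⁻¹ = [[16, 0, 0], [0, -5, -42], [0, 7, 30]].
The requested entry is -42.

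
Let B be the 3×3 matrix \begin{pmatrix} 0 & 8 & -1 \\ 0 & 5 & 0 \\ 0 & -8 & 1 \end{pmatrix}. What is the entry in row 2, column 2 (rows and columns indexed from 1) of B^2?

25

Characteristic polynomial: r^3 - 6r^2 + 5r = r(r - 5)(r - 1), so the eigenvalues are 0, 1, 5.
r=0: eigenvector (1, 0, 0).
r=5: eigenvector (2, 1, -2).
r=1: eigenvector (-1, 0, 1).
P = [[1, 2, -1], [0, 1, 0], [0, -2, 1]], D = diag(0, 5, 1), P⁻¹ = [[1, 0, 1], [0, 1, 0], [0, 2, 1]].
B² = P·diag(0, 25, 1)·P⁻¹ = [[0, 48, -1], [0, 25, 0], [0, -48, 1]].
The requested entry is 25.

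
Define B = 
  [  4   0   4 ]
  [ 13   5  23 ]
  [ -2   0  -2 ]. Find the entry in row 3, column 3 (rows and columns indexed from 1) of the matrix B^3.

Characteristic polynomial: μ^3 - 7μ^2 + 10μ = μ(μ - 5)(μ - 2), so the eigenvalues are 0, 2, 5.
μ=5: eigenvector (0, 1, 0).
μ=2: eigenvector (2, -1, -1).
μ=0: eigenvector (-1, -2, 1).
P = [[0, 2, -1], [1, -1, -2], [0, -1, 1]], D = diag(5, 2, 0), P⁻¹ = [[3, 1, 5], [1, 0, 1], [1, 0, 2]].
B³ = P·diag(125, 8, 0)·P⁻¹ = [[16, 0, 16], [367, 125, 617], [-8, 0, -8]].
The requested entry is -8.

-8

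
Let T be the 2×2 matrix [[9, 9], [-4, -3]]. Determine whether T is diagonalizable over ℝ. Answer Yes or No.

No

Characteristic polynomial: p(r) = r^2 - 6r + 9 = (r - 3)^2.
r = 3 has algebraic multiplicity 2; rank(T − 3I) = 1, so geometric multiplicity = 1.
Geometric multiplicity < algebraic multiplicity, so T is not diagonalizable.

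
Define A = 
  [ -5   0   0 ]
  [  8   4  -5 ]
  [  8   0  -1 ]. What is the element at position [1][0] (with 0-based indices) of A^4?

-1248

Characteristic polynomial: t^3 + 2t^2 - 19t - 20 = (t - 4)(t + 1)(t + 5), so the eigenvalues are -5, -1, 4.
t=-5: eigenvector (1, -2, -2).
t=4: eigenvector (0, 1, 0).
t=-1: eigenvector (0, 1, 1).
P = [[1, 0, 0], [-2, 1, 1], [-2, 0, 1]], D = diag(-5, 4, -1), P⁻¹ = [[1, 0, 0], [0, 1, -1], [2, 0, 1]].
A⁴ = P·diag(625, 256, 1)·P⁻¹ = [[625, 0, 0], [-1248, 256, -255], [-1248, 0, 1]].
The requested entry is -1248.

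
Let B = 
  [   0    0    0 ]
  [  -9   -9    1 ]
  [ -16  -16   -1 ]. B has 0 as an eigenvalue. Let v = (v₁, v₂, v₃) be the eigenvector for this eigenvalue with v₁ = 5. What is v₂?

B = [[0, 0, 0], [-9, -9, 1], [-16, -16, -1]].
Solving (B)v = 0 gives the eigenspace spanned by (5, -5, 0).
With v₁ = 5, v = (5, -5, 0), so v₂ = -5.

-5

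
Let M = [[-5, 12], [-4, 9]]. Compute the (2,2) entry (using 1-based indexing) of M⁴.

321

Characteristic polynomial: λ^2 - 4λ + 3 = (λ - 3)(λ - 1), so the eigenvalues are 1, 3.
λ=3: eigenvector (-3, -2).
λ=1: eigenvector (2, 1).
P = [[-3, 2], [-2, 1]], D = diag(3, 1), P⁻¹ = [[1, -2], [2, -3]].
M⁴ = P·diag(81, 1)·P⁻¹ = [[-239, 480], [-160, 321]].
The requested entry is 321.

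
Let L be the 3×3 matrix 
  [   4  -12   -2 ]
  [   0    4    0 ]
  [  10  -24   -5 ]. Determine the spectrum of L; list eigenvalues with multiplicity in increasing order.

Characteristic polynomial: p(λ) = λ^3 - 3λ^2 - 4λ = λ(λ - 4)(λ + 1).
Roots (with multiplicity): -1, 0, 4.

-1, 0, 4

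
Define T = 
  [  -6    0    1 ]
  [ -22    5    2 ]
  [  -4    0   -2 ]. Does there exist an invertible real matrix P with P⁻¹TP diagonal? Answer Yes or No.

Characteristic polynomial: p(μ) = μ^3 + 3μ^2 - 24μ - 80 = (μ - 5)(μ + 4)^2.
μ = -4 has algebraic multiplicity 2; rank(T + 4I) = 2, so geometric multiplicity = 1.
Geometric multiplicity < algebraic multiplicity, so T is not diagonalizable.

No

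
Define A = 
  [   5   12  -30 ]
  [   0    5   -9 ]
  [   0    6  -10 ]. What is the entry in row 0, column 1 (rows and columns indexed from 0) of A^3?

Characteristic polynomial: λ^3 - 21λ - 20 = (λ - 5)(λ + 1)(λ + 4), so the eigenvalues are -4, -1, 5.
λ=5: eigenvector (1, 0, 0).
λ=-1: eigenvector (4, 3, 2).
λ=-4: eigenvector (2, 1, 1).
P = [[1, 4, 2], [0, 3, 1], [0, 2, 1]], D = diag(5, -1, -4), P⁻¹ = [[1, 0, -2], [0, 1, -1], [0, -2, 3]].
A³ = P·diag(125, -1, -64)·P⁻¹ = [[125, 252, -630], [0, 125, -189], [0, 126, -190]].
The requested entry is 252.

252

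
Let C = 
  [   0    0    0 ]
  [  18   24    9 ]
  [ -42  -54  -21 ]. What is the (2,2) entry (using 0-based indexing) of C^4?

-2349

Characteristic polynomial: λ^3 - 3λ^2 - 18λ = λ(λ - 6)(λ + 3), so the eigenvalues are -3, 0, 6.
λ=0: eigenvector (1, 0, -2).
λ=6: eigenvector (0, 1, -2).
λ=-3: eigenvector (0, -1, 3).
P = [[1, 0, 0], [0, 1, -1], [-2, -2, 3]], D = diag(0, 6, -3), P⁻¹ = [[1, 0, 0], [2, 3, 1], [2, 2, 1]].
C⁴ = P·diag(0, 1296, 81)·P⁻¹ = [[0, 0, 0], [2430, 3726, 1215], [-4698, -7290, -2349]].
The requested entry is -2349.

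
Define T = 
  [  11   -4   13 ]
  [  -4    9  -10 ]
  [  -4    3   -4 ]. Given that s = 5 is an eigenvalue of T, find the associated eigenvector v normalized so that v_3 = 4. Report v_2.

T − 5I = [[6, -4, 13], [-4, 4, -10], [-4, 3, -9]].
Solving (T − 5I)v = 0 gives the eigenspace spanned by (-6, 4, 4).
With v_3 = 4, v = (-6, 4, 4), so v_2 = 4.

4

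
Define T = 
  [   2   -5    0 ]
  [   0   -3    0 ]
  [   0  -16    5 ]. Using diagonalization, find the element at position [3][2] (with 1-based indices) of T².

-32

Characteristic polynomial: r^3 - 4r^2 - 11r + 30 = (r - 5)(r - 2)(r + 3), so the eigenvalues are -3, 2, 5.
r=-3: eigenvector (1, 1, 2).
r=2: eigenvector (-1, 0, 0).
r=5: eigenvector (0, 0, 1).
P = [[1, -1, 0], [1, 0, 0], [2, 0, 1]], D = diag(-3, 2, 5), P⁻¹ = [[0, 1, 0], [-1, 1, 0], [0, -2, 1]].
T² = P·diag(9, 4, 25)·P⁻¹ = [[4, 5, 0], [0, 9, 0], [0, -32, 25]].
The requested entry is -32.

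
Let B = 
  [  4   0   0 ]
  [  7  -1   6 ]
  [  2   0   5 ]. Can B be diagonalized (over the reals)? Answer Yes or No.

Characteristic polynomial: p(μ) = μ^3 - 8μ^2 + 11μ + 20 = (μ - 5)(μ - 4)(μ + 1).
All 3 eigenvalues are distinct, so B is diagonalizable.

Yes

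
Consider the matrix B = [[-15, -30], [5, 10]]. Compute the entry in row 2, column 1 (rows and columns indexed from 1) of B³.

Characteristic polynomial: s^2 + 5s = s(s + 5), so the eigenvalues are -5, 0.
s=-5: eigenvector (3, -1).
s=0: eigenvector (-2, 1).
P = [[3, -2], [-1, 1]], D = diag(-5, 0), P⁻¹ = [[1, 2], [1, 3]].
B³ = P·diag(-125, 0)·P⁻¹ = [[-375, -750], [125, 250]].
The requested entry is 125.

125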